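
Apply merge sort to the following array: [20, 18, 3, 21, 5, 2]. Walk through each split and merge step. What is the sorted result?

Merge sort trace:

Split: [20, 18, 3, 21, 5, 2] -> [20, 18, 3] and [21, 5, 2]
  Split: [20, 18, 3] -> [20] and [18, 3]
    Split: [18, 3] -> [18] and [3]
    Merge: [18] + [3] -> [3, 18]
  Merge: [20] + [3, 18] -> [3, 18, 20]
  Split: [21, 5, 2] -> [21] and [5, 2]
    Split: [5, 2] -> [5] and [2]
    Merge: [5] + [2] -> [2, 5]
  Merge: [21] + [2, 5] -> [2, 5, 21]
Merge: [3, 18, 20] + [2, 5, 21] -> [2, 3, 5, 18, 20, 21]

Final sorted array: [2, 3, 5, 18, 20, 21]

The merge sort proceeds by recursively splitting the array and merging sorted halves.
After all merges, the sorted array is [2, 3, 5, 18, 20, 21].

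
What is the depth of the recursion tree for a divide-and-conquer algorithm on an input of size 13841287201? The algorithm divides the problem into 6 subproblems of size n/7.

For divide and conquer with division factor 7:

Problem sizes at each level:
Level 0: 13841287201
Level 1: 1977326743
Level 2: 282475249
Level 3: 40353607
Level 4: 5764801
Level 5: 823543
Level 6: 117649
Level 7: 16807
Level 8: 2401
Level 9: 343
Level 10: 49
Level 11: 7
Level 12: 1

The root is level 0 and the size-1 base case is level 12 (the tree spans levels 0 through 12, i.e. 13 levels counting the root), so the depth is the number of divisions: log_7(13841287201) = 12

The recursion tree depth is log_7(13841287201) = 12. At each level, the problem size is divided by 7, so it takes 12 divisions to reduce to a base case of size 1. The algorithm makes 6 recursive calls at each level.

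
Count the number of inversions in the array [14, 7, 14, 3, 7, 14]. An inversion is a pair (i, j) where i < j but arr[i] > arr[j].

Finding inversions in [14, 7, 14, 3, 7, 14]:

(0, 1): arr[0]=14 > arr[1]=7
(0, 3): arr[0]=14 > arr[3]=3
(0, 4): arr[0]=14 > arr[4]=7
(1, 3): arr[1]=7 > arr[3]=3
(2, 3): arr[2]=14 > arr[3]=3
(2, 4): arr[2]=14 > arr[4]=7

Total inversions: 6

The array has 6 inversion(s): (0,1), (0,3), (0,4), (1,3), (2,3), (2,4). Each pair (i,j) satisfies i < j and arr[i] > arr[j].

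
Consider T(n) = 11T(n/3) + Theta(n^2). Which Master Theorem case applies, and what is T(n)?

Master Theorem for T(n) = 11T(n/3) + O(n^2):

a = 11, b = 3, c = 2
log_b(a) = log_3(11) = 2.1827

Case 1: c = 2 < log_3(11) = 2.1827
T(n) = O(n^(log_3 11))

For T(n) = 11T(n/3) + O(n^2): log_3(11) = 2.1827. This is Case 1 of the Master Theorem (c < log_b(a), work dominated by leaves), giving O(n^(log_3 11)).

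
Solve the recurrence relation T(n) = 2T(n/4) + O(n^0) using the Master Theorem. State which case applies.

Master Theorem for T(n) = 2T(n/4) + O(n^0):

a = 2, b = 4, c = 0
log_b(a) = log_4(2) = 0.5000

Case 1: c = 0 < log_4(2) = 0.5000
T(n) = O(n^(log_4 2)) = O(sqrt(n))

For T(n) = 2T(n/4) + O(n^0): log_4(2) = 0.5000. This is Case 1 of the Master Theorem (c < log_b(a), work dominated by leaves), giving O(sqrt(n)).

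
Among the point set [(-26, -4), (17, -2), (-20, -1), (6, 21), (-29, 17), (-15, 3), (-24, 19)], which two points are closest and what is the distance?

Computing all pairwise distances among 7 points:

d((-26, -4), (17, -2)) = 43.0465
d((-26, -4), (-20, -1)) = 6.7082
d((-26, -4), (6, 21)) = 40.6079
d((-26, -4), (-29, 17)) = 21.2132
d((-26, -4), (-15, 3)) = 13.0384
d((-26, -4), (-24, 19)) = 23.0868
d((17, -2), (-20, -1)) = 37.0135
d((17, -2), (6, 21)) = 25.4951
d((17, -2), (-29, 17)) = 49.7695
d((17, -2), (-15, 3)) = 32.3883
d((17, -2), (-24, 19)) = 46.0652
d((-20, -1), (6, 21)) = 34.0588
d((-20, -1), (-29, 17)) = 20.1246
d((-20, -1), (-15, 3)) = 6.4031
d((-20, -1), (-24, 19)) = 20.3961
d((6, 21), (-29, 17)) = 35.2278
d((6, 21), (-15, 3)) = 27.6586
d((6, 21), (-24, 19)) = 30.0666
d((-29, 17), (-15, 3)) = 19.799
d((-29, 17), (-24, 19)) = 5.3852 <-- minimum
d((-15, 3), (-24, 19)) = 18.3576

Closest pair: (-29, 17) and (-24, 19) with distance 5.3852

The closest pair is (-29, 17) and (-24, 19) with Euclidean distance 5.3852. For 7 points, brute-force pairwise comparison is shown above. For large n, the divide-and-conquer algorithm (sort by x, recurse on halves, check the dividing strip) achieves O(n log n).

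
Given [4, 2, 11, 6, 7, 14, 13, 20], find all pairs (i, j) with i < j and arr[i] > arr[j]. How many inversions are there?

Finding inversions in [4, 2, 11, 6, 7, 14, 13, 20]:

(0, 1): arr[0]=4 > arr[1]=2
(2, 3): arr[2]=11 > arr[3]=6
(2, 4): arr[2]=11 > arr[4]=7
(5, 6): arr[5]=14 > arr[6]=13

Total inversions: 4

The array has 4 inversion(s): (0,1), (2,3), (2,4), (5,6). Each pair (i,j) satisfies i < j and arr[i] > arr[j].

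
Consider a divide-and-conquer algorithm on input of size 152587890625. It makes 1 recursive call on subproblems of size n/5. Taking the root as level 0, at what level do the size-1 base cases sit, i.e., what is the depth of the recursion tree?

For divide and conquer with division factor 5:

Problem sizes at each level:
Level 0: 152587890625
Level 1: 30517578125
Level 2: 6103515625
Level 3: 1220703125
Level 4: 244140625
Level 5: 48828125
Level 6: 9765625
Level 7: 1953125
Level 8: 390625
Level 9: 78125
Level 10: 15625
Level 11: 3125
Level 12: 625
Level 13: 125
Level 14: 25
Level 15: 5
Level 16: 1

The root is level 0 and the size-1 base case is level 16 (the tree spans levels 0 through 16, i.e. 17 levels counting the root), so the depth is the number of divisions: log_5(152587890625) = 16

The recursion tree depth is log_5(152587890625) = 16. At each level, the problem size is divided by 5, so it takes 16 divisions to reduce to a base case of size 1. The algorithm makes 1 recursive call at each level.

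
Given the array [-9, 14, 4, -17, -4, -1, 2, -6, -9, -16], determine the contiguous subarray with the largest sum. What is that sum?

Using Kadane's algorithm on [-9, 14, 4, -17, -4, -1, 2, -6, -9, -16]:

Scanning through the array:
Position 1 (value 14): max_ending_here = 14, max_so_far = 14
Position 2 (value 4): max_ending_here = 18, max_so_far = 18
Position 3 (value -17): max_ending_here = 1, max_so_far = 18
Position 4 (value -4): max_ending_here = -3, max_so_far = 18
Position 5 (value -1): max_ending_here = -1, max_so_far = 18
Position 6 (value 2): max_ending_here = 2, max_so_far = 18
Position 7 (value -6): max_ending_here = -4, max_so_far = 18
Position 8 (value -9): max_ending_here = -9, max_so_far = 18
Position 9 (value -16): max_ending_here = -16, max_so_far = 18

Maximum subarray: [14, 4]
Maximum sum: 18

The maximum subarray is [14, 4] with sum 18. This subarray runs from index 1 to index 2.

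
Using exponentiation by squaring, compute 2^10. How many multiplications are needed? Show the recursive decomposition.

Computing 2^10 by squaring (build up from 2^1; each line after the first costs one multiplication):

2^1 = 2
2^2 = (2^1)^2 = 2^2 = 4
2^4 = (2^2)^2 = 4^2 = 16
2^5 = 2 * 2^4 = 2 * 16 = 32
2^10 = (2^5)^2 = 32^2 = 1024

Result: 1024
Multiplications needed: 4 (4 lines after 2^1)

2^10 = 1024. Using exponentiation by squaring, this requires 4 multiplications. The key idea: if the exponent is even, square the half-power; if odd, multiply by the base once.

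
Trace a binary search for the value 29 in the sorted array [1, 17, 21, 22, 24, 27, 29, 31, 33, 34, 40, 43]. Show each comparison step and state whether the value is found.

Binary search for 29 in [1, 17, 21, 22, 24, 27, 29, 31, 33, 34, 40, 43]:

lo=0, hi=11, mid=5, arr[mid]=27 -> 27 < 29, search right half
lo=6, hi=11, mid=8, arr[mid]=33 -> 33 > 29, search left half
lo=6, hi=7, mid=6, arr[mid]=29 -> Found target at index 6!

Binary search finds 29 at index 6 after 3 comparisons. The search repeatedly halves the search space by comparing with the middle element.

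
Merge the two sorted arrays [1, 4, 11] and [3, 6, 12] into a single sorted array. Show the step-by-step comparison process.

Merging process:

Compare 1 vs 3: take 1 from left. Merged: [1]
Compare 4 vs 3: take 3 from right. Merged: [1, 3]
Compare 4 vs 6: take 4 from left. Merged: [1, 3, 4]
Compare 11 vs 6: take 6 from right. Merged: [1, 3, 4, 6]
Compare 11 vs 12: take 11 from left. Merged: [1, 3, 4, 6, 11]
Append remaining from right: [12]. Merged: [1, 3, 4, 6, 11, 12]

Final merged array: [1, 3, 4, 6, 11, 12]
Total comparisons: 5

The merged array is [1, 3, 4, 6, 11, 12], requiring 5 comparisons. The merge step runs in O(n) time where n is the total number of elements.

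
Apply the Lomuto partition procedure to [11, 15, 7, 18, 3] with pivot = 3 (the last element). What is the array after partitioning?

Lomuto partition with pivot = 3:

Initial array: [11, 15, 7, 18, 3]

arr[0]=11 > 3: no swap
arr[1]=15 > 3: no swap
arr[2]=7 > 3: no swap
arr[3]=18 > 3: no swap

Place pivot at position 0: [3, 15, 7, 18, 11]
Pivot position: 0

After partitioning with pivot 3, the array becomes [3, 15, 7, 18, 11]. The pivot is placed at index 0. All elements to the left of the pivot are <= 3, and all elements to the right are > 3.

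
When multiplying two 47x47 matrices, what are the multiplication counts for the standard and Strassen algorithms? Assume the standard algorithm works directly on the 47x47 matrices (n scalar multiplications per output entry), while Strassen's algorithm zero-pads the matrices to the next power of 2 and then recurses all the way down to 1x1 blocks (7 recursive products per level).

Matrix multiplication for 47x47 matrices:

Strassen's algorithm requires power-of-2 dimensions. Pad 47x47 to 64x64 (next power of 2).

Standard algorithm: 47^3 = 103823 multiplications
Strassen's algorithm: 7^(log2(64)) = 7^6 = 117649 multiplications
Difference: 103823 - 117649 = -13826 (Strassen uses MORE here due to padding overhead — for small or just-over-power-of-2 n, padding can outweigh the per-level savings)

Standard: 103823 multiplications (47^3). Strassen: 117649 multiplications (7^6, after padding to 64x64). Strassen reduces 8 recursive multiplications to 7 at each level.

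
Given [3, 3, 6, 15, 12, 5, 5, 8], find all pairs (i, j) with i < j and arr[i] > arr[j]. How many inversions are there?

Finding inversions in [3, 3, 6, 15, 12, 5, 5, 8]:

(2, 5): arr[2]=6 > arr[5]=5
(2, 6): arr[2]=6 > arr[6]=5
(3, 4): arr[3]=15 > arr[4]=12
(3, 5): arr[3]=15 > arr[5]=5
(3, 6): arr[3]=15 > arr[6]=5
(3, 7): arr[3]=15 > arr[7]=8
(4, 5): arr[4]=12 > arr[5]=5
(4, 6): arr[4]=12 > arr[6]=5
(4, 7): arr[4]=12 > arr[7]=8

Total inversions: 9

The array has 9 inversion(s): (2,5), (2,6), (3,4), (3,5), (3,6), (3,7), (4,5), (4,6), (4,7). Each pair (i,j) satisfies i < j and arr[i] > arr[j].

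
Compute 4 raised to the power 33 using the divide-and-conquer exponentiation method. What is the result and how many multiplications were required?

Computing 4^33 by squaring (build up from 4^1; each line after the first costs one multiplication):

4^1 = 4
4^2 = (4^1)^2 = 4^2 = 16
4^4 = (4^2)^2 = 16^2 = 256
4^8 = (4^4)^2 = 256^2 = 65536
4^16 = (4^8)^2 = 65536^2 = 4294967296
4^32 = (4^16)^2 = 4294967296^2 = 18446744073709551616
4^33 = 4 * 4^32 = 4 * 18446744073709551616 = 73786976294838206464

Result: 73786976294838206464
Multiplications needed: 6 (6 lines after 4^1)

4^33 = 73786976294838206464. Using exponentiation by squaring, this requires 6 multiplications. The key idea: if the exponent is even, square the half-power; if odd, multiply by the base once.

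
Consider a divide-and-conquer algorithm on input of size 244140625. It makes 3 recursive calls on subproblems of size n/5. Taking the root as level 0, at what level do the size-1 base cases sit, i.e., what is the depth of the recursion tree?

For divide and conquer with division factor 5:

Problem sizes at each level:
Level 0: 244140625
Level 1: 48828125
Level 2: 9765625
Level 3: 1953125
Level 4: 390625
Level 5: 78125
Level 6: 15625
Level 7: 3125
Level 8: 625
Level 9: 125
Level 10: 25
Level 11: 5
Level 12: 1

The root is level 0 and the size-1 base case is level 12 (the tree spans levels 0 through 12, i.e. 13 levels counting the root), so the depth is the number of divisions: log_5(244140625) = 12

The recursion tree depth is log_5(244140625) = 12. At each level, the problem size is divided by 5, so it takes 12 divisions to reduce to a base case of size 1. The algorithm makes 3 recursive calls at each level.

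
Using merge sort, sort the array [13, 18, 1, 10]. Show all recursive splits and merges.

Merge sort trace:

Split: [13, 18, 1, 10] -> [13, 18] and [1, 10]
  Split: [13, 18] -> [13] and [18]
  Merge: [13] + [18] -> [13, 18]
  Split: [1, 10] -> [1] and [10]
  Merge: [1] + [10] -> [1, 10]
Merge: [13, 18] + [1, 10] -> [1, 10, 13, 18]

Final sorted array: [1, 10, 13, 18]

The merge sort proceeds by recursively splitting the array and merging sorted halves.
After all merges, the sorted array is [1, 10, 13, 18].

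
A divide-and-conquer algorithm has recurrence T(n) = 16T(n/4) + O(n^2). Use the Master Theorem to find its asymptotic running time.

Master Theorem for T(n) = 16T(n/4) + O(n^2):

a = 16, b = 4, c = 2
log_b(a) = log_4(16) = 2.0000

Case 2: c = 2 = log_4(16) = 2.0000
T(n) = O(n^2 log n) = O(n^2 log n)

For T(n) = 16T(n/4) + O(n^2): log_4(16) = 2.0000. This is Case 2 of the Master Theorem (c = log_b(a), equal work at all levels), giving O(n^2 log n).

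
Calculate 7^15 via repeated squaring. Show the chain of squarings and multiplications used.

Computing 7^15 by squaring (build up from 7^1; each line after the first costs one multiplication):

7^1 = 7
7^2 = (7^1)^2 = 7^2 = 49
7^3 = 7 * 7^2 = 7 * 49 = 343
7^6 = (7^3)^2 = 343^2 = 117649
7^7 = 7 * 7^6 = 7 * 117649 = 823543
7^14 = (7^7)^2 = 823543^2 = 678223072849
7^15 = 7 * 7^14 = 7 * 678223072849 = 4747561509943

Result: 4747561509943
Multiplications needed: 6 (6 lines after 7^1)

7^15 = 4747561509943. Using exponentiation by squaring, this requires 6 multiplications. The key idea: if the exponent is even, square the half-power; if odd, multiply by the base once.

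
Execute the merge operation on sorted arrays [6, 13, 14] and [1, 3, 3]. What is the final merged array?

Merging process:

Compare 6 vs 1: take 1 from right. Merged: [1]
Compare 6 vs 3: take 3 from right. Merged: [1, 3]
Compare 6 vs 3: take 3 from right. Merged: [1, 3, 3]
Append remaining from left: [6, 13, 14]. Merged: [1, 3, 3, 6, 13, 14]

Final merged array: [1, 3, 3, 6, 13, 14]
Total comparisons: 3

The merged array is [1, 3, 3, 6, 13, 14], requiring 3 comparisons. The merge step runs in O(n) time where n is the total number of elements.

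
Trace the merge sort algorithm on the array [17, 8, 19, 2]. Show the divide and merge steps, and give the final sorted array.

Merge sort trace:

Split: [17, 8, 19, 2] -> [17, 8] and [19, 2]
  Split: [17, 8] -> [17] and [8]
  Merge: [17] + [8] -> [8, 17]
  Split: [19, 2] -> [19] and [2]
  Merge: [19] + [2] -> [2, 19]
Merge: [8, 17] + [2, 19] -> [2, 8, 17, 19]

Final sorted array: [2, 8, 17, 19]

The merge sort proceeds by recursively splitting the array and merging sorted halves.
After all merges, the sorted array is [2, 8, 17, 19].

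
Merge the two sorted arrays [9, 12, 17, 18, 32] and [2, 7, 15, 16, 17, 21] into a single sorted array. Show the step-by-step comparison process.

Merging process:

Compare 9 vs 2: take 2 from right. Merged: [2]
Compare 9 vs 7: take 7 from right. Merged: [2, 7]
Compare 9 vs 15: take 9 from left. Merged: [2, 7, 9]
Compare 12 vs 15: take 12 from left. Merged: [2, 7, 9, 12]
Compare 17 vs 15: take 15 from right. Merged: [2, 7, 9, 12, 15]
Compare 17 vs 16: take 16 from right. Merged: [2, 7, 9, 12, 15, 16]
Compare 17 vs 17: take 17 from left. Merged: [2, 7, 9, 12, 15, 16, 17]
Compare 18 vs 17: take 17 from right. Merged: [2, 7, 9, 12, 15, 16, 17, 17]
Compare 18 vs 21: take 18 from left. Merged: [2, 7, 9, 12, 15, 16, 17, 17, 18]
Compare 32 vs 21: take 21 from right. Merged: [2, 7, 9, 12, 15, 16, 17, 17, 18, 21]
Append remaining from left: [32]. Merged: [2, 7, 9, 12, 15, 16, 17, 17, 18, 21, 32]

Final merged array: [2, 7, 9, 12, 15, 16, 17, 17, 18, 21, 32]
Total comparisons: 10

The merged array is [2, 7, 9, 12, 15, 16, 17, 17, 18, 21, 32], requiring 10 comparisons. The merge step runs in O(n) time where n is the total number of elements.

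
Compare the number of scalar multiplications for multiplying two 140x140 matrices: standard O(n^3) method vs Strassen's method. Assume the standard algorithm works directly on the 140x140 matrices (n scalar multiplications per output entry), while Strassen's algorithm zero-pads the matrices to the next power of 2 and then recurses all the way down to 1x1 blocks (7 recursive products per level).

Matrix multiplication for 140x140 matrices:

Strassen's algorithm requires power-of-2 dimensions. Pad 140x140 to 256x256 (next power of 2).

Standard algorithm: 140^3 = 2744000 multiplications
Strassen's algorithm: 7^(log2(256)) = 7^8 = 5764801 multiplications
Difference: 2744000 - 5764801 = -3020801 (Strassen uses MORE here due to padding overhead — for small or just-over-power-of-2 n, padding can outweigh the per-level savings)

Standard: 2744000 multiplications (140^3). Strassen: 5764801 multiplications (7^8, after padding to 256x256). Strassen reduces 8 recursive multiplications to 7 at each level.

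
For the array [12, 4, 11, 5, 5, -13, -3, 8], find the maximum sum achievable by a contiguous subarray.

Using Kadane's algorithm on [12, 4, 11, 5, 5, -13, -3, 8]:

Scanning through the array:
Position 1 (value 4): max_ending_here = 16, max_so_far = 16
Position 2 (value 11): max_ending_here = 27, max_so_far = 27
Position 3 (value 5): max_ending_here = 32, max_so_far = 32
Position 4 (value 5): max_ending_here = 37, max_so_far = 37
Position 5 (value -13): max_ending_here = 24, max_so_far = 37
Position 6 (value -3): max_ending_here = 21, max_so_far = 37
Position 7 (value 8): max_ending_here = 29, max_so_far = 37

Maximum subarray: [12, 4, 11, 5, 5]
Maximum sum: 37

The maximum subarray is [12, 4, 11, 5, 5] with sum 37. This subarray runs from index 0 to index 4.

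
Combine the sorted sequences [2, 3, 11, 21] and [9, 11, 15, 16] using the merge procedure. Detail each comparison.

Merging process:

Compare 2 vs 9: take 2 from left. Merged: [2]
Compare 3 vs 9: take 3 from left. Merged: [2, 3]
Compare 11 vs 9: take 9 from right. Merged: [2, 3, 9]
Compare 11 vs 11: take 11 from left. Merged: [2, 3, 9, 11]
Compare 21 vs 11: take 11 from right. Merged: [2, 3, 9, 11, 11]
Compare 21 vs 15: take 15 from right. Merged: [2, 3, 9, 11, 11, 15]
Compare 21 vs 16: take 16 from right. Merged: [2, 3, 9, 11, 11, 15, 16]
Append remaining from left: [21]. Merged: [2, 3, 9, 11, 11, 15, 16, 21]

Final merged array: [2, 3, 9, 11, 11, 15, 16, 21]
Total comparisons: 7

The merged array is [2, 3, 9, 11, 11, 15, 16, 21], requiring 7 comparisons. The merge step runs in O(n) time where n is the total number of elements.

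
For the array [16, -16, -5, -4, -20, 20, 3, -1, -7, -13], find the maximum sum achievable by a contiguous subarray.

Using Kadane's algorithm on [16, -16, -5, -4, -20, 20, 3, -1, -7, -13]:

Scanning through the array:
Position 1 (value -16): max_ending_here = 0, max_so_far = 16
Position 2 (value -5): max_ending_here = -5, max_so_far = 16
Position 3 (value -4): max_ending_here = -4, max_so_far = 16
Position 4 (value -20): max_ending_here = -20, max_so_far = 16
Position 5 (value 20): max_ending_here = 20, max_so_far = 20
Position 6 (value 3): max_ending_here = 23, max_so_far = 23
Position 7 (value -1): max_ending_here = 22, max_so_far = 23
Position 8 (value -7): max_ending_here = 15, max_so_far = 23
Position 9 (value -13): max_ending_here = 2, max_so_far = 23

Maximum subarray: [20, 3]
Maximum sum: 23

The maximum subarray is [20, 3] with sum 23. This subarray runs from index 5 to index 6.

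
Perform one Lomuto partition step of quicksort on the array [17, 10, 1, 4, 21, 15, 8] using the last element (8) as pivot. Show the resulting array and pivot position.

Lomuto partition with pivot = 8:

Initial array: [17, 10, 1, 4, 21, 15, 8]

arr[0]=17 > 8: no swap
arr[1]=10 > 8: no swap
arr[2]=1 <= 8: swap with position 0, array becomes [1, 10, 17, 4, 21, 15, 8]
arr[3]=4 <= 8: swap with position 1, array becomes [1, 4, 17, 10, 21, 15, 8]
arr[4]=21 > 8: no swap
arr[5]=15 > 8: no swap

Place pivot at position 2: [1, 4, 8, 10, 21, 15, 17]
Pivot position: 2

After partitioning with pivot 8, the array becomes [1, 4, 8, 10, 21, 15, 17]. The pivot is placed at index 2. All elements to the left of the pivot are <= 8, and all elements to the right are > 8.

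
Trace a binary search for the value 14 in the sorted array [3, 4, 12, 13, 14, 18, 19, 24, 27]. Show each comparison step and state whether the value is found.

Binary search for 14 in [3, 4, 12, 13, 14, 18, 19, 24, 27]:

lo=0, hi=8, mid=4, arr[mid]=14 -> Found target at index 4!

Binary search finds 14 at index 4 after 1 comparisons. The search repeatedly halves the search space by comparing with the middle element.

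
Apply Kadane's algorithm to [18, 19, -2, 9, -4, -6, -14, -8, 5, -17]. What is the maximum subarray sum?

Using Kadane's algorithm on [18, 19, -2, 9, -4, -6, -14, -8, 5, -17]:

Scanning through the array:
Position 1 (value 19): max_ending_here = 37, max_so_far = 37
Position 2 (value -2): max_ending_here = 35, max_so_far = 37
Position 3 (value 9): max_ending_here = 44, max_so_far = 44
Position 4 (value -4): max_ending_here = 40, max_so_far = 44
Position 5 (value -6): max_ending_here = 34, max_so_far = 44
Position 6 (value -14): max_ending_here = 20, max_so_far = 44
Position 7 (value -8): max_ending_here = 12, max_so_far = 44
Position 8 (value 5): max_ending_here = 17, max_so_far = 44
Position 9 (value -17): max_ending_here = 0, max_so_far = 44

Maximum subarray: [18, 19, -2, 9]
Maximum sum: 44

The maximum subarray is [18, 19, -2, 9] with sum 44. This subarray runs from index 0 to index 3.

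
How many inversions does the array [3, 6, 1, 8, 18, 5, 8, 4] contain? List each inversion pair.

Finding inversions in [3, 6, 1, 8, 18, 5, 8, 4]:

(0, 2): arr[0]=3 > arr[2]=1
(1, 2): arr[1]=6 > arr[2]=1
(1, 5): arr[1]=6 > arr[5]=5
(1, 7): arr[1]=6 > arr[7]=4
(3, 5): arr[3]=8 > arr[5]=5
(3, 7): arr[3]=8 > arr[7]=4
(4, 5): arr[4]=18 > arr[5]=5
(4, 6): arr[4]=18 > arr[6]=8
(4, 7): arr[4]=18 > arr[7]=4
(5, 7): arr[5]=5 > arr[7]=4
(6, 7): arr[6]=8 > arr[7]=4

Total inversions: 11

The array has 11 inversion(s): (0,2), (1,2), (1,5), (1,7), (3,5), (3,7), (4,5), (4,6), (4,7), (5,7), (6,7). Each pair (i,j) satisfies i < j and arr[i] > arr[j].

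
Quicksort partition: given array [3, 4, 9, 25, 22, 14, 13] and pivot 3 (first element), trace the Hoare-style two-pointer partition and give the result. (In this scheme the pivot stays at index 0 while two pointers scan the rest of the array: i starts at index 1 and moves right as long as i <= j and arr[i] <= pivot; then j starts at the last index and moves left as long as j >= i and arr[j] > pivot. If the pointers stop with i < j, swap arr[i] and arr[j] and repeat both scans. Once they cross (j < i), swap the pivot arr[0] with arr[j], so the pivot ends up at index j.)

Hoare-style two-pointer partition with pivot = 3:

Initial array: [3, 4, 9, 25, 22, 14, 13]

Pointers start at i = 1, j = 6.
i ends at 1, j ends at 0: the pointers have crossed (j < i), so scanning stops.

j = 0, so swapping arr[0] with arr[j] leaves the pivot at position 0: [3, 4, 9, 25, 22, 14, 13]
Pivot position: 0

After partitioning with pivot 3, the array becomes [3, 4, 9, 25, 22, 14, 13]. The pivot is placed at index 0. All elements to the left of the pivot are <= 3, and all elements to the right are > 3.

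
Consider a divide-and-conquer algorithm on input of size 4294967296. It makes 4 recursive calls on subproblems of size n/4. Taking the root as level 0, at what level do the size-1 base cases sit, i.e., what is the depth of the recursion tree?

For divide and conquer with division factor 4:

Problem sizes at each level:
Level 0: 4294967296
Level 1: 1073741824
Level 2: 268435456
Level 3: 67108864
Level 4: 16777216
Level 5: 4194304
Level 6: 1048576
Level 7: 262144
Level 8: 65536
Level 9: 16384
Level 10: 4096
Level 11: 1024
Level 12: 256
Level 13: 64
Level 14: 16
Level 15: 4
Level 16: 1

The root is level 0 and the size-1 base case is level 16 (the tree spans levels 0 through 16, i.e. 17 levels counting the root), so the depth is the number of divisions: log_4(4294967296) = 16

The recursion tree depth is log_4(4294967296) = 16. At each level, the problem size is divided by 4, so it takes 16 divisions to reduce to a base case of size 1. The algorithm makes 4 recursive calls at each level.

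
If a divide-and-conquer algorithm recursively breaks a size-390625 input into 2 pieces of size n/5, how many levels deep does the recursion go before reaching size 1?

For divide and conquer with division factor 5:

Problem sizes at each level:
Level 0: 390625
Level 1: 78125
Level 2: 15625
Level 3: 3125
Level 4: 625
Level 5: 125
Level 6: 25
Level 7: 5
Level 8: 1

The root is level 0 and the size-1 base case is level 8 (the tree spans levels 0 through 8, i.e. 9 levels counting the root), so the depth is the number of divisions: log_5(390625) = 8

The recursion tree depth is log_5(390625) = 8. At each level, the problem size is divided by 5, so it takes 8 divisions to reduce to a base case of size 1. The algorithm makes 2 recursive calls at each level.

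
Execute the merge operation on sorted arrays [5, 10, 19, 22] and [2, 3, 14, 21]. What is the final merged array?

Merging process:

Compare 5 vs 2: take 2 from right. Merged: [2]
Compare 5 vs 3: take 3 from right. Merged: [2, 3]
Compare 5 vs 14: take 5 from left. Merged: [2, 3, 5]
Compare 10 vs 14: take 10 from left. Merged: [2, 3, 5, 10]
Compare 19 vs 14: take 14 from right. Merged: [2, 3, 5, 10, 14]
Compare 19 vs 21: take 19 from left. Merged: [2, 3, 5, 10, 14, 19]
Compare 22 vs 21: take 21 from right. Merged: [2, 3, 5, 10, 14, 19, 21]
Append remaining from left: [22]. Merged: [2, 3, 5, 10, 14, 19, 21, 22]

Final merged array: [2, 3, 5, 10, 14, 19, 21, 22]
Total comparisons: 7

The merged array is [2, 3, 5, 10, 14, 19, 21, 22], requiring 7 comparisons. The merge step runs in O(n) time where n is the total number of elements.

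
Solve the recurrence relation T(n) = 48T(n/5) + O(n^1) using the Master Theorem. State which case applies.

Master Theorem for T(n) = 48T(n/5) + O(n^1):

a = 48, b = 5, c = 1
log_b(a) = log_5(48) = 2.4053

Case 1: c = 1 < log_5(48) = 2.4053
T(n) = O(n^(log_5 48))

For T(n) = 48T(n/5) + O(n^1): log_5(48) = 2.4053. This is Case 1 of the Master Theorem (c < log_b(a), work dominated by leaves), giving O(n^(log_5 48)).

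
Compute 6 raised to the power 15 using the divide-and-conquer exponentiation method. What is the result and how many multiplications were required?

Computing 6^15 by squaring (build up from 6^1; each line after the first costs one multiplication):

6^1 = 6
6^2 = (6^1)^2 = 6^2 = 36
6^3 = 6 * 6^2 = 6 * 36 = 216
6^6 = (6^3)^2 = 216^2 = 46656
6^7 = 6 * 6^6 = 6 * 46656 = 279936
6^14 = (6^7)^2 = 279936^2 = 78364164096
6^15 = 6 * 6^14 = 6 * 78364164096 = 470184984576

Result: 470184984576
Multiplications needed: 6 (6 lines after 6^1)

6^15 = 470184984576. Using exponentiation by squaring, this requires 6 multiplications. The key idea: if the exponent is even, square the half-power; if odd, multiply by the base once.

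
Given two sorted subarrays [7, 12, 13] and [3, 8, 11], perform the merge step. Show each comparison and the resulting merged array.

Merging process:

Compare 7 vs 3: take 3 from right. Merged: [3]
Compare 7 vs 8: take 7 from left. Merged: [3, 7]
Compare 12 vs 8: take 8 from right. Merged: [3, 7, 8]
Compare 12 vs 11: take 11 from right. Merged: [3, 7, 8, 11]
Append remaining from left: [12, 13]. Merged: [3, 7, 8, 11, 12, 13]

Final merged array: [3, 7, 8, 11, 12, 13]
Total comparisons: 4

The merged array is [3, 7, 8, 11, 12, 13], requiring 4 comparisons. The merge step runs in O(n) time where n is the total number of elements.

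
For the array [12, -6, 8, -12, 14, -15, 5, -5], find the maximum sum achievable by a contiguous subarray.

Using Kadane's algorithm on [12, -6, 8, -12, 14, -15, 5, -5]:

Scanning through the array:
Position 1 (value -6): max_ending_here = 6, max_so_far = 12
Position 2 (value 8): max_ending_here = 14, max_so_far = 14
Position 3 (value -12): max_ending_here = 2, max_so_far = 14
Position 4 (value 14): max_ending_here = 16, max_so_far = 16
Position 5 (value -15): max_ending_here = 1, max_so_far = 16
Position 6 (value 5): max_ending_here = 6, max_so_far = 16
Position 7 (value -5): max_ending_here = 1, max_so_far = 16

Maximum subarray: [12, -6, 8, -12, 14]
Maximum sum: 16

The maximum subarray is [12, -6, 8, -12, 14] with sum 16. This subarray runs from index 0 to index 4.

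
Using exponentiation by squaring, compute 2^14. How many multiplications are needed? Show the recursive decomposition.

Computing 2^14 by squaring (build up from 2^1; each line after the first costs one multiplication):

2^1 = 2
2^2 = (2^1)^2 = 2^2 = 4
2^3 = 2 * 2^2 = 2 * 4 = 8
2^6 = (2^3)^2 = 8^2 = 64
2^7 = 2 * 2^6 = 2 * 64 = 128
2^14 = (2^7)^2 = 128^2 = 16384

Result: 16384
Multiplications needed: 5 (5 lines after 2^1)

2^14 = 16384. Using exponentiation by squaring, this requires 5 multiplications. The key idea: if the exponent is even, square the half-power; if odd, multiply by the base once.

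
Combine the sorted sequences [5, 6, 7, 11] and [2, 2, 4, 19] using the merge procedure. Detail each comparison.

Merging process:

Compare 5 vs 2: take 2 from right. Merged: [2]
Compare 5 vs 2: take 2 from right. Merged: [2, 2]
Compare 5 vs 4: take 4 from right. Merged: [2, 2, 4]
Compare 5 vs 19: take 5 from left. Merged: [2, 2, 4, 5]
Compare 6 vs 19: take 6 from left. Merged: [2, 2, 4, 5, 6]
Compare 7 vs 19: take 7 from left. Merged: [2, 2, 4, 5, 6, 7]
Compare 11 vs 19: take 11 from left. Merged: [2, 2, 4, 5, 6, 7, 11]
Append remaining from right: [19]. Merged: [2, 2, 4, 5, 6, 7, 11, 19]

Final merged array: [2, 2, 4, 5, 6, 7, 11, 19]
Total comparisons: 7

The merged array is [2, 2, 4, 5, 6, 7, 11, 19], requiring 7 comparisons. The merge step runs in O(n) time where n is the total number of elements.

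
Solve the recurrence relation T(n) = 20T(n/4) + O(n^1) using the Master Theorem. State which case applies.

Master Theorem for T(n) = 20T(n/4) + O(n^1):

a = 20, b = 4, c = 1
log_b(a) = log_4(20) = 2.1610

Case 1: c = 1 < log_4(20) = 2.1610
T(n) = O(n^(log_4 20))

For T(n) = 20T(n/4) + O(n^1): log_4(20) = 2.1610. This is Case 1 of the Master Theorem (c < log_b(a), work dominated by leaves), giving O(n^(log_4 20)).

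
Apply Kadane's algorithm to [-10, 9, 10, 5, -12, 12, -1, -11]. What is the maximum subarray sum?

Using Kadane's algorithm on [-10, 9, 10, 5, -12, 12, -1, -11]:

Scanning through the array:
Position 1 (value 9): max_ending_here = 9, max_so_far = 9
Position 2 (value 10): max_ending_here = 19, max_so_far = 19
Position 3 (value 5): max_ending_here = 24, max_so_far = 24
Position 4 (value -12): max_ending_here = 12, max_so_far = 24
Position 5 (value 12): max_ending_here = 24, max_so_far = 24
Position 6 (value -1): max_ending_here = 23, max_so_far = 24
Position 7 (value -11): max_ending_here = 12, max_so_far = 24

Maximum subarray: [9, 10, 5]
Maximum sum: 24

The maximum subarray is [9, 10, 5] with sum 24. This subarray runs from index 1 to index 3.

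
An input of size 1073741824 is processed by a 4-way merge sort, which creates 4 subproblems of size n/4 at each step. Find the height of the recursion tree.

For divide and conquer with division factor 4:

Problem sizes at each level:
Level 0: 1073741824
Level 1: 268435456
Level 2: 67108864
Level 3: 16777216
Level 4: 4194304
Level 5: 1048576
Level 6: 262144
Level 7: 65536
Level 8: 16384
Level 9: 4096
Level 10: 1024
Level 11: 256
Level 12: 64
Level 13: 16
Level 14: 4
Level 15: 1

The root is level 0 and the size-1 base case is level 15 (the tree spans levels 0 through 15, i.e. 16 levels counting the root), so the depth is the number of divisions: log_4(1073741824) = 15

The recursion tree depth is log_4(1073741824) = 15. At each level, the problem size is divided by 4, so it takes 15 divisions to reduce to a base case of size 1. The algorithm makes 4 recursive calls at each level.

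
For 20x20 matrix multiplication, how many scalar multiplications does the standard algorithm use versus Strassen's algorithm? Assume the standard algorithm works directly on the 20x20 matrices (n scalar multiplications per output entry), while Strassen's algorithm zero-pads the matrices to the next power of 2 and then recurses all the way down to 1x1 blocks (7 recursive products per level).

Matrix multiplication for 20x20 matrices:

Strassen's algorithm requires power-of-2 dimensions. Pad 20x20 to 32x32 (next power of 2).

Standard algorithm: 20^3 = 8000 multiplications
Strassen's algorithm: 7^(log2(32)) = 7^5 = 16807 multiplications
Difference: 8000 - 16807 = -8807 (Strassen uses MORE here due to padding overhead — for small or just-over-power-of-2 n, padding can outweigh the per-level savings)

Standard: 8000 multiplications (20^3). Strassen: 16807 multiplications (7^5, after padding to 32x32). Strassen reduces 8 recursive multiplications to 7 at each level.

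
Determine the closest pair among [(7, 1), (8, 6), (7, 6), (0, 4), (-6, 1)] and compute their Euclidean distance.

Computing all pairwise distances among 5 points:

d((7, 1), (8, 6)) = 5.099
d((7, 1), (7, 6)) = 5.0
d((7, 1), (0, 4)) = 7.6158
d((7, 1), (-6, 1)) = 13.0
d((8, 6), (7, 6)) = 1.0 <-- minimum
d((8, 6), (0, 4)) = 8.2462
d((8, 6), (-6, 1)) = 14.8661
d((7, 6), (0, 4)) = 7.2801
d((7, 6), (-6, 1)) = 13.9284
d((0, 4), (-6, 1)) = 6.7082

Closest pair: (8, 6) and (7, 6) with distance 1.0

The closest pair is (8, 6) and (7, 6) with Euclidean distance 1.0. For 5 points, brute-force pairwise comparison is shown above. For large n, the divide-and-conquer algorithm (sort by x, recurse on halves, check the dividing strip) achieves O(n log n).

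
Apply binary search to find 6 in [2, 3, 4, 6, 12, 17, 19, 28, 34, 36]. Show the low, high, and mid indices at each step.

Binary search for 6 in [2, 3, 4, 6, 12, 17, 19, 28, 34, 36]:

lo=0, hi=9, mid=4, arr[mid]=12 -> 12 > 6, search left half
lo=0, hi=3, mid=1, arr[mid]=3 -> 3 < 6, search right half
lo=2, hi=3, mid=2, arr[mid]=4 -> 4 < 6, search right half
lo=3, hi=3, mid=3, arr[mid]=6 -> Found target at index 3!

Binary search finds 6 at index 3 after 4 comparisons. The search repeatedly halves the search space by comparing with the middle element.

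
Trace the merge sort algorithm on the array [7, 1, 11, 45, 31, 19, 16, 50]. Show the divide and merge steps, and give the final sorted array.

Merge sort trace:

Split: [7, 1, 11, 45, 31, 19, 16, 50] -> [7, 1, 11, 45] and [31, 19, 16, 50]
  Split: [7, 1, 11, 45] -> [7, 1] and [11, 45]
    Split: [7, 1] -> [7] and [1]
    Merge: [7] + [1] -> [1, 7]
    Split: [11, 45] -> [11] and [45]
    Merge: [11] + [45] -> [11, 45]
  Merge: [1, 7] + [11, 45] -> [1, 7, 11, 45]
  Split: [31, 19, 16, 50] -> [31, 19] and [16, 50]
    Split: [31, 19] -> [31] and [19]
    Merge: [31] + [19] -> [19, 31]
    Split: [16, 50] -> [16] and [50]
    Merge: [16] + [50] -> [16, 50]
  Merge: [19, 31] + [16, 50] -> [16, 19, 31, 50]
Merge: [1, 7, 11, 45] + [16, 19, 31, 50] -> [1, 7, 11, 16, 19, 31, 45, 50]

Final sorted array: [1, 7, 11, 16, 19, 31, 45, 50]

The merge sort proceeds by recursively splitting the array and merging sorted halves.
After all merges, the sorted array is [1, 7, 11, 16, 19, 31, 45, 50].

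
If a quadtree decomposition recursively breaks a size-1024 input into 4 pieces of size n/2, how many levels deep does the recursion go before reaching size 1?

For divide and conquer with division factor 2:

Problem sizes at each level:
Level 0: 1024
Level 1: 512
Level 2: 256
Level 3: 128
Level 4: 64
Level 5: 32
Level 6: 16
Level 7: 8
Level 8: 4
Level 9: 2
Level 10: 1

The root is level 0 and the size-1 base case is level 10 (the tree spans levels 0 through 10, i.e. 11 levels counting the root), so the depth is the number of divisions: log_2(1024) = 10

The recursion tree depth is log_2(1024) = 10. At each level, the problem size is divided by 2, so it takes 10 divisions to reduce to a base case of size 1. The algorithm makes 4 recursive calls at each level.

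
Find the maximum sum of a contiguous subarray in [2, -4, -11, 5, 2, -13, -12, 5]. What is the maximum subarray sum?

Using Kadane's algorithm on [2, -4, -11, 5, 2, -13, -12, 5]:

Scanning through the array:
Position 1 (value -4): max_ending_here = -2, max_so_far = 2
Position 2 (value -11): max_ending_here = -11, max_so_far = 2
Position 3 (value 5): max_ending_here = 5, max_so_far = 5
Position 4 (value 2): max_ending_here = 7, max_so_far = 7
Position 5 (value -13): max_ending_here = -6, max_so_far = 7
Position 6 (value -12): max_ending_here = -12, max_so_far = 7
Position 7 (value 5): max_ending_here = 5, max_so_far = 7

Maximum subarray: [5, 2]
Maximum sum: 7

The maximum subarray is [5, 2] with sum 7. This subarray runs from index 3 to index 4.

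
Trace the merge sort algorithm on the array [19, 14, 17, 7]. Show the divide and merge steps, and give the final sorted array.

Merge sort trace:

Split: [19, 14, 17, 7] -> [19, 14] and [17, 7]
  Split: [19, 14] -> [19] and [14]
  Merge: [19] + [14] -> [14, 19]
  Split: [17, 7] -> [17] and [7]
  Merge: [17] + [7] -> [7, 17]
Merge: [14, 19] + [7, 17] -> [7, 14, 17, 19]

Final sorted array: [7, 14, 17, 19]

The merge sort proceeds by recursively splitting the array and merging sorted halves.
After all merges, the sorted array is [7, 14, 17, 19].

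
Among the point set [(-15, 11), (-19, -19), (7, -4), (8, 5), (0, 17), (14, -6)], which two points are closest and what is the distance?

Computing all pairwise distances among 6 points:

d((-15, 11), (-19, -19)) = 30.2655
d((-15, 11), (7, -4)) = 26.6271
d((-15, 11), (8, 5)) = 23.7697
d((-15, 11), (0, 17)) = 16.1555
d((-15, 11), (14, -6)) = 33.6155
d((-19, -19), (7, -4)) = 30.0167
d((-19, -19), (8, 5)) = 36.1248
d((-19, -19), (0, 17)) = 40.7063
d((-19, -19), (14, -6)) = 35.4683
d((7, -4), (8, 5)) = 9.0554
d((7, -4), (0, 17)) = 22.1359
d((7, -4), (14, -6)) = 7.2801 <-- minimum
d((8, 5), (0, 17)) = 14.4222
d((8, 5), (14, -6)) = 12.53
d((0, 17), (14, -6)) = 26.9258

Closest pair: (7, -4) and (14, -6) with distance 7.2801

The closest pair is (7, -4) and (14, -6) with Euclidean distance 7.2801. For 6 points, brute-force pairwise comparison is shown above. For large n, the divide-and-conquer algorithm (sort by x, recurse on halves, check the dividing strip) achieves O(n log n).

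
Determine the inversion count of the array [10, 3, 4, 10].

Finding inversions in [10, 3, 4, 10]:

(0, 1): arr[0]=10 > arr[1]=3
(0, 2): arr[0]=10 > arr[2]=4

Total inversions: 2

The array has 2 inversion(s): (0,1), (0,2). Each pair (i,j) satisfies i < j and arr[i] > arr[j].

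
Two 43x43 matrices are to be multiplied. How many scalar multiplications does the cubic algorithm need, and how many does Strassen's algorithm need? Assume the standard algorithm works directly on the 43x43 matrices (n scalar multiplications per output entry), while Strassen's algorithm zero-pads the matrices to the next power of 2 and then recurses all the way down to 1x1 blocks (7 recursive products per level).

Matrix multiplication for 43x43 matrices:

Strassen's algorithm requires power-of-2 dimensions. Pad 43x43 to 64x64 (next power of 2).

Standard algorithm: 43^3 = 79507 multiplications
Strassen's algorithm: 7^(log2(64)) = 7^6 = 117649 multiplications
Difference: 79507 - 117649 = -38142 (Strassen uses MORE here due to padding overhead — for small or just-over-power-of-2 n, padding can outweigh the per-level savings)

Standard: 79507 multiplications (43^3). Strassen: 117649 multiplications (7^6, after padding to 64x64). Strassen reduces 8 recursive multiplications to 7 at each level.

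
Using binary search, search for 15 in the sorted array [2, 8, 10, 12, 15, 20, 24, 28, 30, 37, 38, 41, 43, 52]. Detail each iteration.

Binary search for 15 in [2, 8, 10, 12, 15, 20, 24, 28, 30, 37, 38, 41, 43, 52]:

lo=0, hi=13, mid=6, arr[mid]=24 -> 24 > 15, search left half
lo=0, hi=5, mid=2, arr[mid]=10 -> 10 < 15, search right half
lo=3, hi=5, mid=4, arr[mid]=15 -> Found target at index 4!

Binary search finds 15 at index 4 after 3 comparisons. The search repeatedly halves the search space by comparing with the middle element.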